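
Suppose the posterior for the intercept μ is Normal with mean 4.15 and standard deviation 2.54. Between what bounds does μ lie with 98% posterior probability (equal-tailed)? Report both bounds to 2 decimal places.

The posterior is symmetric, so the 98% equal-tailed interval is μ = 4.15 ± z·2.54 with z = 2.326.
Half-width: 2.326 × 2.54 = 5.91.
4.15 − 5.91 = -1.76; 4.15 + 5.91 = 10.06.

[-1.76, 10.06]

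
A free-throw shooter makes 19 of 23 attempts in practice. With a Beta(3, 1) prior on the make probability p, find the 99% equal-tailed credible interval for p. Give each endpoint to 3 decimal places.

[0.590, 0.956]

Posterior: Beta(3+19, 1+4) = Beta(22, 5).
Equal-tailed 99% interval: the 0.005 and 0.995 quantiles of Beta(22, 5).
Posterior mean ≈ 0.815, SD ≈ 0.073; a Normal approximation gives roughly [0.626, 1.004].
Exact: F⁻¹(0.005) = 0.590; F⁻¹(0.995) = 0.956.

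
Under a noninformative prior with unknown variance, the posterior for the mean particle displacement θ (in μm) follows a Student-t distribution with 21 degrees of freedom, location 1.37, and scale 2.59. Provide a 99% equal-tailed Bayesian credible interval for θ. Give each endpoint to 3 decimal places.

The t_21 distribution is symmetric; the 99% interval is 1.37 ± t·2.59 with t_{0.995,21} = 2.831.
Half-width: 2.831 × 2.59 = 7.333.
1.37 − 7.333 = -5.963; 1.37 + 7.333 = 8.703.

[-5.963, 8.703]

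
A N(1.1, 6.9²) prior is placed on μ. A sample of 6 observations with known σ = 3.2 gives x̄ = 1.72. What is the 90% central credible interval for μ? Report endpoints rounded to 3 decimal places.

Posterior precision = 1/6.9² + 6/3.2² = 0.0210 + 0.5859 = 0.6069, so posterior SD = 1.2836.
Posterior mean = (1.1/6.9² + 6·1.72/3.2²) / 0.6069 = 1.6985.
Interval: 1.6985 ± 1.645 × 1.2836 → [-0.413, 3.810].

[-0.413, 3.810]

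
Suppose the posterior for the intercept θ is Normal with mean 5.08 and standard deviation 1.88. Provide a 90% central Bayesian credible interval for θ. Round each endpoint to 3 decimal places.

[1.988, 8.172]

The posterior is symmetric, so the 90% equal-tailed interval is θ = 5.08 ± z·1.88 with z = 1.645.
Half-width: 1.645 × 1.88 = 3.092.
5.08 − 3.092 = 1.988; 5.08 + 3.092 = 8.172.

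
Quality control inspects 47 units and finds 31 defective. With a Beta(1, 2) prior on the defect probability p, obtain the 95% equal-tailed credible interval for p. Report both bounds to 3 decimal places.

Posterior: Beta(1+31, 2+16) = Beta(32, 18).
Equal-tailed 95% interval: the 0.025 and 0.975 quantiles of Beta(32, 18).
Posterior mean ≈ 0.640, SD ≈ 0.067; a Normal approximation gives roughly [0.508, 0.772].
Exact: F⁻¹(0.025) = 0.504; F⁻¹(0.975) = 0.766.

[0.504, 0.766]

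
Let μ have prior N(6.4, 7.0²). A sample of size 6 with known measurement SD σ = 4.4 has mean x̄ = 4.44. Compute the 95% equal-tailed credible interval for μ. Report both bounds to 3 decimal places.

[1.151, 7.971]

Posterior precision = 1/7.0² + 6/4.4² = 0.0204 + 0.3099 = 0.3303, so posterior SD = 1.7399.
Posterior mean = (6.4/7.0² + 6·4.44/4.4²) / 0.3303 = 4.5611.
Interval: 4.5611 ± 1.960 × 1.7399 → [1.151, 7.971].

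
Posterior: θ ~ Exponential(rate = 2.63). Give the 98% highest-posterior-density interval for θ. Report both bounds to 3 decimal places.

[0.000, 1.487]

The exponential density is strictly decreasing on [0, ∞), so the HPD interval is anchored at 0: [0, q] with P(θ ≤ q) = 0.98.
q = −ln(1 − 0.98) / 2.63 = 3.9120 / 2.63 = 1.487.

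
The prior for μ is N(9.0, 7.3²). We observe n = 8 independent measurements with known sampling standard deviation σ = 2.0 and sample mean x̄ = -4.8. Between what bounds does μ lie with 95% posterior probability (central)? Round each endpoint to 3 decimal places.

Posterior precision = 1/7.3² + 8/2.0² = 0.0188 + 2.0000 = 2.0188, so posterior SD = 0.7038.
Posterior mean = (9.0/7.3² + 8·-4.8/2.0²) / 2.0188 = -4.6717.
Interval: -4.6717 ± 1.960 × 0.7038 → [-6.051, -3.292].

[-6.051, -3.292]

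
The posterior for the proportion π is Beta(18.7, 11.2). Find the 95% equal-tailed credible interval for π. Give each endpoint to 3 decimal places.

[0.448, 0.787]

Posterior: Beta(18.7, 11.2).
Equal-tailed 95% interval: the 0.025 and 0.975 quantiles of Beta(18.7, 11.2).
Posterior mean ≈ 0.625, SD ≈ 0.087; a Normal approximation gives roughly [0.455, 0.796].
Exact: F⁻¹(0.025) = 0.448; F⁻¹(0.975) = 0.787.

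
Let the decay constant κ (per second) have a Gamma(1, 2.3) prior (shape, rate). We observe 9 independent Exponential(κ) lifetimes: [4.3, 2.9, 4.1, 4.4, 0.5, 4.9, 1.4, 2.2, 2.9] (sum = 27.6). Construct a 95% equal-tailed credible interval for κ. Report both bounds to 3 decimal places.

Posterior: Gamma(1+9, 2.3+27.6) = Gamma(10, 29.9) (shape, rate).
Equal-tailed 95% interval: Gamma(10, 29.9) quantiles at 0.025 and 0.975.
Posterior mean ≈ 0.334, SD ≈ 0.106; a Normal approximation gives roughly [0.127, 0.542].
Exact: lower = 0.160; upper = 0.571.

[0.160, 0.571]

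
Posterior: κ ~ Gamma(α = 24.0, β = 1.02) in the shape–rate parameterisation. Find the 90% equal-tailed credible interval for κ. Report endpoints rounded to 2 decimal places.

Posterior: Gamma(shape 24.0, rate 1.02).
Equal-tailed 90% interval: Gamma(24.0, 1.02) quantiles at 0.05 and 0.95.
Posterior mean ≈ 23.53, SD ≈ 4.80; a Normal approximation gives roughly [15.63, 31.43].
Exact: lower = 16.22; upper = 31.95.

[16.22, 31.95]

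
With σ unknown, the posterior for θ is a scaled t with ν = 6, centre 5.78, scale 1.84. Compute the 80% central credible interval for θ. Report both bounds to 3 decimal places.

[3.131, 8.429]

The t_6 distribution is symmetric; the 80% interval is 5.78 ± t·1.84 with t_{0.9,6} = 1.440.
Half-width: 1.440 × 1.84 = 2.649.
5.78 − 2.649 = 3.131; 5.78 + 2.649 = 8.429.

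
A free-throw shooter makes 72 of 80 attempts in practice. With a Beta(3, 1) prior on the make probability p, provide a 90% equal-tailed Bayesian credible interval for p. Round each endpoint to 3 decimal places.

Posterior: Beta(3+72, 1+8) = Beta(75, 9).
Equal-tailed 90% interval: the 0.05 and 0.95 quantiles of Beta(75, 9).
Posterior mean ≈ 0.893, SD ≈ 0.034; a Normal approximation gives roughly [0.838, 0.948].
Exact: F⁻¹(0.05) = 0.833; F⁻¹(0.95) = 0.942.

[0.833, 0.942]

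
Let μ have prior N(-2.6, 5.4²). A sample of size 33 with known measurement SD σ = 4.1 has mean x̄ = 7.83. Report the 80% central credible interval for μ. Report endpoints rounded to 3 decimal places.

Posterior precision = 1/5.4² + 33/4.1² = 0.0343 + 1.9631 = 1.9974, so posterior SD = 0.7076.
Posterior mean = (-2.6/5.4² + 33·7.83/4.1²) / 1.9974 = 7.6509.
Interval: 7.6509 ± 1.282 × 0.7076 → [6.744, 8.558].

[6.744, 8.558]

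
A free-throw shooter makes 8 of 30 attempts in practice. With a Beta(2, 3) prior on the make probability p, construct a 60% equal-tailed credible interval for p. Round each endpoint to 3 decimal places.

[0.220, 0.349]

Posterior: Beta(2+8, 3+22) = Beta(10, 25).
Equal-tailed 60% interval: the 0.2 and 0.8 quantiles of Beta(10, 25).
Posterior mean ≈ 0.286, SD ≈ 0.075; a Normal approximation gives roughly [0.222, 0.349].
Exact: F⁻¹(0.2) = 0.220; F⁻¹(0.8) = 0.349.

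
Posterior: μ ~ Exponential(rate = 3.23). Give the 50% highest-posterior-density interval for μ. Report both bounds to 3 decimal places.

The exponential density is strictly decreasing on [0, ∞), so the HPD interval is anchored at 0: [0, q] with P(μ ≤ q) = 0.50.
q = −ln(1 − 0.50) / 3.23 = 0.6931 / 3.23 = 0.215.

[0.000, 0.215]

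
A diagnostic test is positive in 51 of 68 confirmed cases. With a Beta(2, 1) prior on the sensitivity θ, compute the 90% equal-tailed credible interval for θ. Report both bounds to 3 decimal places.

[0.658, 0.827]

Posterior: Beta(2+51, 1+17) = Beta(53, 18).
Equal-tailed 90% interval: the 0.05 and 0.95 quantiles of Beta(53, 18).
Posterior mean ≈ 0.746, SD ≈ 0.051; a Normal approximation gives roughly [0.662, 0.831].
Exact: F⁻¹(0.05) = 0.658; F⁻¹(0.95) = 0.827.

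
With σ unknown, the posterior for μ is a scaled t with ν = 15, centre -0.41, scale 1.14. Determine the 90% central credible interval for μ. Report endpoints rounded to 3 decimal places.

[-2.408, 1.588]

The t_15 distribution is symmetric; the 90% interval is -0.41 ± t·1.14 with t_{0.95,15} = 1.753.
Half-width: 1.753 × 1.14 = 1.998.
-0.41 − 1.998 = -2.408; -0.41 + 1.998 = 1.588.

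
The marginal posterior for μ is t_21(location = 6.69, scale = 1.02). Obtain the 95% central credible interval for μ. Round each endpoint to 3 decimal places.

[4.569, 8.811]

The t_21 distribution is symmetric; the 95% interval is 6.69 ± t·1.02 with t_{0.975,21} = 2.080.
Half-width: 2.080 × 1.02 = 2.121.
6.69 − 2.121 = 4.569; 6.69 + 2.121 = 8.811.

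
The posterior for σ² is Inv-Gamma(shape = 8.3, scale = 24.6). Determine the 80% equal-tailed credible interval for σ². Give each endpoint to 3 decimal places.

Inverse-Gamma(8.3, 24.6) quantiles: F⁻¹(0.1) and F⁻¹(0.9).
Equivalently, 1/σ² ~ Gamma(8.3, rate = 24.6); invert its 0.9 and 0.1 quantiles.
Posterior mean ≈ 3.370, SD ≈ 1.343; a Normal approximation gives roughly [1.649, 5.090].
Exact: lower = 2.026; upper = 5.033.

[2.026, 5.033]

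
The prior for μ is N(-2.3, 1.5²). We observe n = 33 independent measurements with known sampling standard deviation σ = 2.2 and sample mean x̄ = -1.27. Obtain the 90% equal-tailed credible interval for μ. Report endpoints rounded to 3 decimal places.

[-1.943, -0.723]

Posterior precision = 1/1.5² + 33/2.2² = 0.4444 + 6.8182 = 7.2626, so posterior SD = 0.3711.
Posterior mean = (-2.3/1.5² + 33·-1.27/2.2²) / 7.2626 = -1.3330.
Interval: -1.3330 ± 1.645 × 0.3711 → [-1.943, -0.723].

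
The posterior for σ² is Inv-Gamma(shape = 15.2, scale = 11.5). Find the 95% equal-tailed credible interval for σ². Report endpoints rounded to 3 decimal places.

[0.484, 1.346]

Inverse-Gamma(15.2, 11.5) quantiles: F⁻¹(0.025) and F⁻¹(0.975).
Equivalently, 1/σ² ~ Gamma(15.2, rate = 11.5); invert its 0.975 and 0.025 quantiles.
Posterior mean ≈ 0.810, SD ≈ 0.223; a Normal approximation gives roughly [0.373, 1.247].
Exact: lower = 0.484; upper = 1.346.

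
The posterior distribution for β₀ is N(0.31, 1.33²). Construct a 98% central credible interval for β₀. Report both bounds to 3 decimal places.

The posterior is symmetric, so the 98% equal-tailed interval is β₀ = 0.31 ± z·1.33 with z = 2.326.
Half-width: 2.326 × 1.33 = 3.094.
0.31 − 3.094 = -2.784; 0.31 + 3.094 = 3.404.

[-2.784, 3.404]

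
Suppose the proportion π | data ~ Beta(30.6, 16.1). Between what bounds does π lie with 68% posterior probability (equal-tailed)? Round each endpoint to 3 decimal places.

[0.586, 0.724]

Posterior: Beta(30.6, 16.1).
Equal-tailed 68% interval: the 0.16 and 0.84 quantiles of Beta(30.6, 16.1).
Posterior mean ≈ 0.655, SD ≈ 0.069; a Normal approximation gives roughly [0.587, 0.724].
Exact: F⁻¹(0.16) = 0.586; F⁻¹(0.84) = 0.724.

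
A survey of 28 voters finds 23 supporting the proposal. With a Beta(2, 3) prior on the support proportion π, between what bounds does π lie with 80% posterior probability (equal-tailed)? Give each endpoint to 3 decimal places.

Posterior: Beta(2+23, 3+5) = Beta(25, 8).
Equal-tailed 80% interval: the 0.1 and 0.9 quantiles of Beta(25, 8).
Posterior mean ≈ 0.758, SD ≈ 0.073; a Normal approximation gives roughly [0.663, 0.852].
Exact: F⁻¹(0.1) = 0.660; F⁻¹(0.9) = 0.849.

[0.660, 0.849]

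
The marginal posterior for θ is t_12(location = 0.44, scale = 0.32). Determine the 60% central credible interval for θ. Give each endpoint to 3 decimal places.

The t_12 distribution is symmetric; the 60% interval is 0.44 ± t·0.32 with t_{0.8,12} = 0.873.
Half-width: 0.873 × 0.32 = 0.279.
0.44 − 0.279 = 0.161; 0.44 + 0.279 = 0.719.

[0.161, 0.719]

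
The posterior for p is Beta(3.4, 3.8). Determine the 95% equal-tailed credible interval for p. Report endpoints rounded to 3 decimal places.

[0.150, 0.808]

Posterior: Beta(3.4, 3.8).
Equal-tailed 95% interval: the 0.025 and 0.975 quantiles of Beta(3.4, 3.8).
Posterior mean ≈ 0.472, SD ≈ 0.174; a Normal approximation gives roughly [0.131, 0.814].
Exact: F⁻¹(0.025) = 0.150; F⁻¹(0.975) = 0.808.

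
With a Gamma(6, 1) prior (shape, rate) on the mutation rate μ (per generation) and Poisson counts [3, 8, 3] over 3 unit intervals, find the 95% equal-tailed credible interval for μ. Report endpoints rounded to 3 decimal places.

[3.054, 7.418]

Posterior: Gamma(6+14, 1+3) = Gamma(20, 4) (shape, rate).
Equal-tailed 95% interval: Gamma(20, 4) quantiles at 0.025 and 0.975.
Posterior mean ≈ 5.000, SD ≈ 1.118; a Normal approximation gives roughly [2.809, 7.191].
Exact: lower = 3.054; upper = 7.418.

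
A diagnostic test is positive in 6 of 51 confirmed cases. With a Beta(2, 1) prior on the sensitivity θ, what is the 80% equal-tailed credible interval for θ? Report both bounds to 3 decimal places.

Posterior: Beta(2+6, 1+45) = Beta(8, 46).
Equal-tailed 80% interval: the 0.1 and 0.9 quantiles of Beta(8, 46).
Posterior mean ≈ 0.148, SD ≈ 0.048; a Normal approximation gives roughly [0.087, 0.210].
Exact: F⁻¹(0.1) = 0.090; F⁻¹(0.9) = 0.212.

[0.090, 0.212]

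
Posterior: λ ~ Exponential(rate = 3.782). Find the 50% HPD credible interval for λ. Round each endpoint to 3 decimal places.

[0.000, 0.183]

The exponential density is strictly decreasing on [0, ∞), so the HPD interval is anchored at 0: [0, q] with P(λ ≤ q) = 0.50.
q = −ln(1 − 0.50) / 3.782 = 0.6931 / 3.782 = 0.183.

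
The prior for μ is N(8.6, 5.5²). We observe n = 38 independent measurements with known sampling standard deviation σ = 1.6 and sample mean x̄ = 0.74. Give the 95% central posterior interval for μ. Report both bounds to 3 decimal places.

[0.249, 1.266]

Posterior precision = 1/5.5² + 38/1.6² = 0.0331 + 14.8437 = 14.8768, so posterior SD = 0.2593.
Posterior mean = (8.6/5.5² + 38·0.74/1.6²) / 14.8768 = 0.7575.
Interval: 0.7575 ± 1.960 × 0.2593 → [0.249, 1.266].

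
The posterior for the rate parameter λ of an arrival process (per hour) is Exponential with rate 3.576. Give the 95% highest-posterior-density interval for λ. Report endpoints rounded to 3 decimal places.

The exponential density is strictly decreasing on [0, ∞), so the HPD interval is anchored at 0: [0, q] with P(λ ≤ q) = 0.95.
q = −ln(1 − 0.95) / 3.576 = 2.9957 / 3.576 = 0.838.

[0.000, 0.838]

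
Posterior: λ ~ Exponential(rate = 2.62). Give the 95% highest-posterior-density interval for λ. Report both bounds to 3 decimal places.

[0.000, 1.143]

The exponential density is strictly decreasing on [0, ∞), so the HPD interval is anchored at 0: [0, q] with P(λ ≤ q) = 0.95.
q = −ln(1 − 0.95) / 2.62 = 2.9957 / 2.62 = 1.143.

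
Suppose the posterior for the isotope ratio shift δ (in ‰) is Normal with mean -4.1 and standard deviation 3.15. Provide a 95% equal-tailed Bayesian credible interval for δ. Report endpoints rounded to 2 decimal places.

The posterior is symmetric, so the 95% equal-tailed interval is δ = -4.1 ± z·3.15 with z = 1.960.
Half-width: 1.960 × 3.15 = 6.17.
-4.1 − 6.17 = -10.27; -4.1 + 6.17 = 2.07.

[-10.27, 2.07]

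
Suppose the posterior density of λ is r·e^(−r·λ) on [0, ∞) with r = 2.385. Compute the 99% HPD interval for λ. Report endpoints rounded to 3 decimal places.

The exponential density is strictly decreasing on [0, ∞), so the HPD interval is anchored at 0: [0, q] with P(λ ≤ q) = 0.99.
q = −ln(1 − 0.99) / 2.385 = 4.6052 / 2.385 = 1.931.

[0.000, 1.931]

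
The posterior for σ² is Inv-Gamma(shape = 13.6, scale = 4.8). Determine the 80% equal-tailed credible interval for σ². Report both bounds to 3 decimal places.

Inverse-Gamma(13.6, 4.8) quantiles: F⁻¹(0.1) and F⁻¹(0.9).
Equivalently, 1/σ² ~ Gamma(13.6, rate = 4.8); invert its 0.9 and 0.1 quantiles.
Posterior mean ≈ 0.381, SD ≈ 0.112; a Normal approximation gives roughly [0.238, 0.524].
Exact: lower = 0.260; upper = 0.525.

[0.260, 0.525]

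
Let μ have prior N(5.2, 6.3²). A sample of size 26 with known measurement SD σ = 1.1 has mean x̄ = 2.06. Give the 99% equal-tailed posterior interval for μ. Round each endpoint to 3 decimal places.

[1.508, 2.619]

Posterior precision = 1/6.3² + 26/1.1² = 0.0252 + 21.4876 = 21.5128, so posterior SD = 0.2156.
Posterior mean = (5.2/6.3² + 26·2.06/1.1²) / 21.5128 = 2.0637.
Interval: 2.0637 ± 2.576 × 0.2156 → [1.508, 2.619].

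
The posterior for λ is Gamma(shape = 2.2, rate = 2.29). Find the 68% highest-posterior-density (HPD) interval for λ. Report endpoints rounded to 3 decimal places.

The posterior is unimodal and skewed, so the HPD interval has equal density at both endpoints and is the shortest 68% interval.
Solving f(0.165) = f(1.208) with F(1.208) − F(0.165) = 0.68 gives [0.165, 1.208].
For comparison, the equal-tailed interval is [0.366, 1.556]; the HPD is narrower and shifted toward the mode.

[0.165, 1.208]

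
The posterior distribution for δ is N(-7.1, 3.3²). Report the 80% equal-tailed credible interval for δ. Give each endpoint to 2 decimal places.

[-11.33, -2.87]

The posterior is symmetric, so the 80% equal-tailed interval is δ = -7.1 ± z·3.3 with z = 1.282.
Half-width: 1.282 × 3.3 = 4.23.
-7.1 − 4.23 = -11.33; -7.1 + 4.23 = -2.87.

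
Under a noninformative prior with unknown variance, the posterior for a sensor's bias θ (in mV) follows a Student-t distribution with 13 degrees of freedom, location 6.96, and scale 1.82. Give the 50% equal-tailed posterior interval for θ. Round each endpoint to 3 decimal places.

[5.697, 8.223]

The t_13 distribution is symmetric; the 50% interval is 6.96 ± t·1.82 with t_{0.75,13} = 0.694.
Half-width: 0.694 × 1.82 = 1.263.
6.96 − 1.263 = 5.697; 6.96 + 1.263 = 8.223.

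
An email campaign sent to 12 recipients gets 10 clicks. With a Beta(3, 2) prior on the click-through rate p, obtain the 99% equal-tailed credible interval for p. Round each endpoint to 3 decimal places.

[0.466, 0.955]

Posterior: Beta(3+10, 2+2) = Beta(13, 4).
Equal-tailed 99% interval: the 0.005 and 0.995 quantiles of Beta(13, 4).
Posterior mean ≈ 0.765, SD ≈ 0.100; a Normal approximation gives roughly [0.507, 1.022].
Exact: F⁻¹(0.005) = 0.466; F⁻¹(0.995) = 0.955.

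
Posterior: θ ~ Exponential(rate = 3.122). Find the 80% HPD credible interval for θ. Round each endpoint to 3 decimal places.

[0.000, 0.516]

The exponential density is strictly decreasing on [0, ∞), so the HPD interval is anchored at 0: [0, q] with P(θ ≤ q) = 0.80.
q = −ln(1 − 0.80) / 3.122 = 1.6094 / 3.122 = 0.516.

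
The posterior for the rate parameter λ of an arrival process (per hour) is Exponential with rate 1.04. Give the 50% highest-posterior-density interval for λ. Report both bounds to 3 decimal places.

The exponential density is strictly decreasing on [0, ∞), so the HPD interval is anchored at 0: [0, q] with P(λ ≤ q) = 0.50.
q = −ln(1 − 0.50) / 1.04 = 0.6931 / 1.04 = 0.666.

[0.000, 0.666]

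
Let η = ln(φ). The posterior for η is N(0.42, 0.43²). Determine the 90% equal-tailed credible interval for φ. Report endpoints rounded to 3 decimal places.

On the log scale the 90% interval is 0.42 ± 1.645 × 0.43 = [-0.2873, 1.1273].
Exponentiate: [e^-0.2873, e^1.1273] = [0.750, 3.087].

[0.750, 3.087]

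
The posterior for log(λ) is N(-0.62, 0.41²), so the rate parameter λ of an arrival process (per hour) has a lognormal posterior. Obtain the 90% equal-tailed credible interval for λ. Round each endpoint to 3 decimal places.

[0.274, 1.056]

On the log scale the 90% interval is -0.62 ± 1.645 × 0.41 = [-1.2944, 0.0544].
Exponentiate: [e^-1.2944, e^0.0544] = [0.274, 1.056].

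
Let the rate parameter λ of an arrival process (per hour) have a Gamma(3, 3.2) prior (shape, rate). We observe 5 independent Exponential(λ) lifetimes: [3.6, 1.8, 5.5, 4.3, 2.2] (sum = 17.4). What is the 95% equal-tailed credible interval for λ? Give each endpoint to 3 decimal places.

Posterior: Gamma(3+5, 3.2+17.4) = Gamma(8, 20.6) (shape, rate).
Equal-tailed 95% interval: Gamma(8, 20.6) quantiles at 0.025 and 0.975.
Posterior mean ≈ 0.388, SD ≈ 0.137; a Normal approximation gives roughly [0.119, 0.657].
Exact: lower = 0.168; upper = 0.700.

[0.168, 0.700]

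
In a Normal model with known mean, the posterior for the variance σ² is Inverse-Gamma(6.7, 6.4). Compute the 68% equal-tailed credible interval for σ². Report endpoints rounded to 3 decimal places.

Inverse-Gamma(6.7, 6.4) quantiles: F⁻¹(0.16) and F⁻¹(0.84).
Equivalently, 1/σ² ~ Gamma(6.7, rate = 6.4); invert its 0.84 and 0.16 quantiles.
Posterior mean ≈ 1.123, SD ≈ 0.518; a Normal approximation gives roughly [0.608, 1.638].
Exact: lower = 0.695; upper = 1.528.

[0.695, 1.528]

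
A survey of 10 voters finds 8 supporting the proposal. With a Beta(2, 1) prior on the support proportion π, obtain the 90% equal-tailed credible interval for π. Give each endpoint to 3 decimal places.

Posterior: Beta(2+8, 1+2) = Beta(10, 3).
Equal-tailed 90% interval: the 0.05 and 0.95 quantiles of Beta(10, 3).
Posterior mean ≈ 0.769, SD ≈ 0.113; a Normal approximation gives roughly [0.584, 0.954].
Exact: F⁻¹(0.05) = 0.562; F⁻¹(0.95) = 0.928.

[0.562, 0.928]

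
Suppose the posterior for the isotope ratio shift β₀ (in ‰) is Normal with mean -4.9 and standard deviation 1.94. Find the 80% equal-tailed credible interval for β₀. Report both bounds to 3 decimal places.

[-7.386, -2.414]

The posterior is symmetric, so the 80% equal-tailed interval is β₀ = -4.9 ± z·1.94 with z = 1.282.
Half-width: 1.282 × 1.94 = 2.486.
-4.9 − 2.486 = -7.386; -4.9 + 2.486 = -2.414.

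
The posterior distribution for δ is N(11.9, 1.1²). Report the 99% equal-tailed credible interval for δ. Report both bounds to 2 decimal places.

The posterior is symmetric, so the 99% equal-tailed interval is δ = 11.9 ± z·1.1 with z = 2.576.
Half-width: 2.576 × 1.1 = 2.83.
11.9 − 2.83 = 9.07; 11.9 + 2.83 = 14.73.

[9.07, 14.73]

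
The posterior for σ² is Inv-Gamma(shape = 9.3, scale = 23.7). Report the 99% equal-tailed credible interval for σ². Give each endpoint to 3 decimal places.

[1.247, 7.170]

Inverse-Gamma(9.3, 23.7) quantiles: F⁻¹(0.005) and F⁻¹(0.995).
Equivalently, 1/σ² ~ Gamma(9.3, rate = 23.7); invert its 0.995 and 0.005 quantiles.
Posterior mean ≈ 2.855, SD ≈ 1.057; a Normal approximation gives roughly [0.133, 5.578].
Exact: lower = 1.247; upper = 7.170.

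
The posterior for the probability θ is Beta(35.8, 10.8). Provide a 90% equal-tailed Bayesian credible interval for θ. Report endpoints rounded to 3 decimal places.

[0.661, 0.862]

Posterior: Beta(35.8, 10.8).
Equal-tailed 90% interval: the 0.05 and 0.95 quantiles of Beta(35.8, 10.8).
Posterior mean ≈ 0.768, SD ≈ 0.061; a Normal approximation gives roughly [0.668, 0.869].
Exact: F⁻¹(0.05) = 0.661; F⁻¹(0.95) = 0.862.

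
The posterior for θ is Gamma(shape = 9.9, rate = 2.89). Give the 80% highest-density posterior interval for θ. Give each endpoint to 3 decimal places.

The posterior is unimodal and skewed, so the HPD interval has equal density at both endpoints and is the shortest 80% interval.
Solving f(1.930) = f(4.614) with F(4.614) − F(1.930) = 0.80 gives [1.930, 4.614].
For comparison, the equal-tailed interval is [2.125, 4.874]; the HPD is narrower and shifted toward the mode.

[1.930, 4.614]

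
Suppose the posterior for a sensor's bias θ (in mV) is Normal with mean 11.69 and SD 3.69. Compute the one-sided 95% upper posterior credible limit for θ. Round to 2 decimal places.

17.76

Need U with P(θ ≤ U) = 0.95: U = 11.69 + z_{0.05}·3.69.
z = 1.645; U = 11.69 + 1.645 × 3.69 = 17.76.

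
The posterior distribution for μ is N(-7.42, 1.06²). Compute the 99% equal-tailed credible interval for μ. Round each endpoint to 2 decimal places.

[-10.15, -4.69]

The posterior is symmetric, so the 99% equal-tailed interval is μ = -7.42 ± z·1.06 with z = 2.576.
Half-width: 2.576 × 1.06 = 2.73.
-7.42 − 2.73 = -10.15; -7.42 + 2.73 = -4.69.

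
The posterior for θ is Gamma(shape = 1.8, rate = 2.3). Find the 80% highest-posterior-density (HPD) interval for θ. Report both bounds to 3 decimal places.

The posterior is unimodal and skewed, so the HPD interval has equal density at both endpoints and is the shortest 80% interval.
Solving f(0.042) = f(1.210) with F(1.210) − F(0.042) = 0.80 gives [0.042, 1.210].
For comparison, the equal-tailed interval is [0.187, 1.561]; the HPD is narrower and shifted toward the mode.

[0.042, 1.210]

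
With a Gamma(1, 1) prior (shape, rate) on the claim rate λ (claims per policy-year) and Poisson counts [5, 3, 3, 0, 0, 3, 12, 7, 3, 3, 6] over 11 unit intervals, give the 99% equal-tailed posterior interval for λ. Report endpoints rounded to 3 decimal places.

[2.534, 5.445]

Posterior: Gamma(1+45, 1+11) = Gamma(46, 12) (shape, rate).
Equal-tailed 99% interval: Gamma(46, 12) quantiles at 0.005 and 0.995.
Posterior mean ≈ 3.833, SD ≈ 0.565; a Normal approximation gives roughly [2.377, 5.289].
Exact: lower = 2.534; upper = 5.445.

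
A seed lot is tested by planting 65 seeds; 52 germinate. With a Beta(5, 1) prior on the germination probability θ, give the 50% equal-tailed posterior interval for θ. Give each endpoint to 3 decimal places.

[0.773, 0.836]

Posterior: Beta(5+52, 1+13) = Beta(57, 14).
Equal-tailed 50% interval: the 0.25 and 0.75 quantiles of Beta(57, 14).
Posterior mean ≈ 0.803, SD ≈ 0.047; a Normal approximation gives roughly [0.771, 0.834].
Exact: F⁻¹(0.25) = 0.773; F⁻¹(0.75) = 0.836.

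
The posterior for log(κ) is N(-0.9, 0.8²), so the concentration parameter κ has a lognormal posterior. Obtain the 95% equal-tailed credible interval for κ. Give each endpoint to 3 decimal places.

On the log scale the 95% interval is -0.9 ± 1.960 × 0.8 = [-2.4680, 0.6680].
Exponentiate: [e^-2.4680, e^0.6680] = [0.085, 1.950].

[0.085, 1.950]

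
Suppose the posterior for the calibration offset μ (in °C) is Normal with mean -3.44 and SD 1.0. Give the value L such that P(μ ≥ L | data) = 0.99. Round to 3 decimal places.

Need L with P(μ ≥ L) = 0.99: L = -3.44 − z_{0.01}·1.0.
z = 2.326; L = -3.44 − 2.326 × 1.0 = -5.766.

-5.766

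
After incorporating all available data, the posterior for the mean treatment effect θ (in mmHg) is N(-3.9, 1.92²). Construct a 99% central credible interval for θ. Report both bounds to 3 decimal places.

[-8.846, 1.046]

The posterior is symmetric, so the 99% equal-tailed interval is θ = -3.9 ± z·1.92 with z = 2.576.
Half-width: 2.576 × 1.92 = 4.946.
-3.9 − 4.946 = -8.846; -3.9 + 4.946 = 1.046.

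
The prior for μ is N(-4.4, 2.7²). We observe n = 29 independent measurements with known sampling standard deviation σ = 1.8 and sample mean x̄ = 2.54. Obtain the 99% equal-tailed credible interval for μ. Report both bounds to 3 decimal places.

[1.581, 3.290]

Posterior precision = 1/2.7² + 29/1.8² = 0.1372 + 8.9506 = 9.0878, so posterior SD = 0.3317.
Posterior mean = (-4.4/2.7² + 29·2.54/1.8²) / 9.0878 = 2.4352.
Interval: 2.4352 ± 2.576 × 0.3317 → [1.581, 3.290].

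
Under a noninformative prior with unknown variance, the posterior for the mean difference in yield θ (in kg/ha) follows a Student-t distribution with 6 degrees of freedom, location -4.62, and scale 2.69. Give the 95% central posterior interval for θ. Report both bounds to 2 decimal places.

[-11.20, 1.96]

The t_6 distribution is symmetric; the 95% interval is -4.62 ± t·2.69 with t_{0.975,6} = 2.447.
Half-width: 2.447 × 2.69 = 6.58.
-4.62 − 6.58 = -11.20; -4.62 + 6.58 = 1.96.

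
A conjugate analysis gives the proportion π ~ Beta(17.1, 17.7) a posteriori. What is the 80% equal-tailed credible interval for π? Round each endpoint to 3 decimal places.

[0.383, 0.600]

Posterior: Beta(17.1, 17.7).
Equal-tailed 80% interval: the 0.1 and 0.9 quantiles of Beta(17.1, 17.7).
Posterior mean ≈ 0.491, SD ≈ 0.084; a Normal approximation gives roughly [0.384, 0.598].
Exact: F⁻¹(0.1) = 0.383; F⁻¹(0.9) = 0.600.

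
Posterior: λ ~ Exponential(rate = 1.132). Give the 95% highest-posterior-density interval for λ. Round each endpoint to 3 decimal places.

[0.000, 2.646]

The exponential density is strictly decreasing on [0, ∞), so the HPD interval is anchored at 0: [0, q] with P(λ ≤ q) = 0.95.
q = −ln(1 − 0.95) / 1.132 = 2.9957 / 1.132 = 2.646.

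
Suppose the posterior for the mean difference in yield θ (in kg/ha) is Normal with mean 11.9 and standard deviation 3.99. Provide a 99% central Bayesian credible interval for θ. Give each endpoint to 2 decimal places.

[1.62, 22.18]

The posterior is symmetric, so the 99% equal-tailed interval is θ = 11.9 ± z·3.99 with z = 2.576.
Half-width: 2.576 × 3.99 = 10.28.
11.9 − 10.28 = 1.62; 11.9 + 10.28 = 22.18.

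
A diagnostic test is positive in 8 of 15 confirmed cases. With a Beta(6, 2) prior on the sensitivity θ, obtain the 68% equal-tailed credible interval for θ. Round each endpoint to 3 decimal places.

[0.508, 0.710]

Posterior: Beta(6+8, 2+7) = Beta(14, 9).
Equal-tailed 68% interval: the 0.16 and 0.84 quantiles of Beta(14, 9).
Posterior mean ≈ 0.609, SD ≈ 0.100; a Normal approximation gives roughly [0.510, 0.708].
Exact: F⁻¹(0.16) = 0.508; F⁻¹(0.84) = 0.710.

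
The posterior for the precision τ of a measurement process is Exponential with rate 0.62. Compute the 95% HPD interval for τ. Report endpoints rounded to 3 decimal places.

[0.000, 4.832]

The exponential density is strictly decreasing on [0, ∞), so the HPD interval is anchored at 0: [0, q] with P(τ ≤ q) = 0.95.
q = −ln(1 − 0.95) / 0.62 = 2.9957 / 0.62 = 4.832.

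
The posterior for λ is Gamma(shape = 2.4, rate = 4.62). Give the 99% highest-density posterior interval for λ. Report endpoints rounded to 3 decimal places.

[0.008, 1.598]

The posterior is unimodal and skewed, so the HPD interval has equal density at both endpoints and is the shortest 99% interval.
Solving f(0.008) = f(1.598) with F(1.598) − F(0.008) = 0.99 gives [0.008, 1.598].
For comparison, the equal-tailed interval is [0.040, 1.773]; the HPD is narrower and shifted toward the mode.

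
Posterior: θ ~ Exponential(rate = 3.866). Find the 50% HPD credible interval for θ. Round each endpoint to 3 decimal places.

The exponential density is strictly decreasing on [0, ∞), so the HPD interval is anchored at 0: [0, q] with P(θ ≤ q) = 0.50.
q = −ln(1 − 0.50) / 3.866 = 0.6931 / 3.866 = 0.179.

[0.000, 0.179]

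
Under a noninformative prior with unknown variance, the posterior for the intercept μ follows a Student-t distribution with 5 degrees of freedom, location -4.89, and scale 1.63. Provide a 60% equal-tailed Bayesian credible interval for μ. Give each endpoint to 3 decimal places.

[-6.389, -3.391]

The t_5 distribution is symmetric; the 60% interval is -4.89 ± t·1.63 with t_{0.8,5} = 0.920.
Half-width: 0.920 × 1.63 = 1.499.
-4.89 − 1.499 = -6.389; -4.89 + 1.499 = -3.391.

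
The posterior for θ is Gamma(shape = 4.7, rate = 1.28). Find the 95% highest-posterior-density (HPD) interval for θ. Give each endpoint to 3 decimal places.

[0.822, 7.024]

The posterior is unimodal and skewed, so the HPD interval has equal density at both endpoints and is the shortest 95% interval.
Solving f(0.822) = f(7.024) with F(7.024) − F(0.822) = 0.95 gives [0.822, 7.024].
For comparison, the equal-tailed interval is [1.139, 7.660]; the HPD is narrower and shifted toward the mode.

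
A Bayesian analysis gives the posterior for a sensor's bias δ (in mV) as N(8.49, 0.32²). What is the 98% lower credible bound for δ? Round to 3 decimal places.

Need L with P(δ ≥ L) = 0.98: L = 8.49 − z_{0.02}·0.32.
z = 2.054; L = 8.49 − 2.054 × 0.32 = 7.833.

7.833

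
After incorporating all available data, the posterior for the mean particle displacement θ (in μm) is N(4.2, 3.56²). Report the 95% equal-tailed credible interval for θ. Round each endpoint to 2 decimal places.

[-2.78, 11.18]

The posterior is symmetric, so the 95% equal-tailed interval is θ = 4.2 ± z·3.56 with z = 1.960.
Half-width: 1.960 × 3.56 = 6.98.
4.2 − 6.98 = -2.78; 4.2 + 6.98 = 11.18.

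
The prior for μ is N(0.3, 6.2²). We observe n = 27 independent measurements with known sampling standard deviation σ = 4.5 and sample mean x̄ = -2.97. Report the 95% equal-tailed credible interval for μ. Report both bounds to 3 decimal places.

Posterior precision = 1/6.2² + 27/4.5² = 0.0260 + 1.3333 = 1.3593, so posterior SD = 0.8577.
Posterior mean = (0.3/6.2² + 27·-2.97/4.5²) / 1.3593 = -2.9074.
Interval: -2.9074 ± 1.960 × 0.8577 → [-4.588, -1.226].

[-4.588, -1.226]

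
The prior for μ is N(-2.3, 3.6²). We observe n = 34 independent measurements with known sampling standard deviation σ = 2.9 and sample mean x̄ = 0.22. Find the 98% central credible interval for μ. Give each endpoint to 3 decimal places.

Posterior precision = 1/3.6² + 34/2.9² = 0.0772 + 4.0428 = 4.1200, so posterior SD = 0.4927.
Posterior mean = (-2.3/3.6² + 34·0.22/2.9²) / 4.1200 = 0.1728.
Interval: 0.1728 ± 2.326 × 0.4927 → [-0.973, 1.319].

[-0.973, 1.319]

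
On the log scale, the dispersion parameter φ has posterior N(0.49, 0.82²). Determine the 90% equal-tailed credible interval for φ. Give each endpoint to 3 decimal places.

On the log scale the 90% interval is 0.49 ± 1.645 × 0.82 = [-0.8588, 1.8388].
Exponentiate: [e^-0.8588, e^1.8388] = [0.424, 6.289].

[0.424, 6.289]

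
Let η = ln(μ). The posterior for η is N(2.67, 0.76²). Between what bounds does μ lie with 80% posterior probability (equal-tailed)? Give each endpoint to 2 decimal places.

[5.45, 38.24]

On the log scale the 80% interval is 2.67 ± 1.282 × 0.76 = [1.6960, 3.6440].
Exponentiate: [e^1.6960, e^3.6440] = [5.45, 38.24].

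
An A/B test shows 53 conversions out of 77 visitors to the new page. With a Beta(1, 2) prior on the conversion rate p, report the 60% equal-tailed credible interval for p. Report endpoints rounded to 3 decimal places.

Posterior: Beta(1+53, 2+24) = Beta(54, 26).
Equal-tailed 60% interval: the 0.2 and 0.8 quantiles of Beta(54, 26).
Posterior mean ≈ 0.675, SD ≈ 0.052; a Normal approximation gives roughly [0.631, 0.719].
Exact: F⁻¹(0.2) = 0.631; F⁻¹(0.8) = 0.719.

[0.631, 0.719]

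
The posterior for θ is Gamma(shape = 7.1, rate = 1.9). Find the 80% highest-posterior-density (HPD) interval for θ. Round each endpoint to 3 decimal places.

[1.804, 5.207]

The posterior is unimodal and skewed, so the HPD interval has equal density at both endpoints and is the shortest 80% interval.
Solving f(1.804) = f(5.207) with F(5.207) − F(1.804) = 0.80 gives [1.804, 5.207].
For comparison, the equal-tailed interval is [2.090, 5.609]; the HPD is narrower and shifted toward the mode.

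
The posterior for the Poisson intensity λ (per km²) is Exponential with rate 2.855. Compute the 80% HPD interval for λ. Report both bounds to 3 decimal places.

The exponential density is strictly decreasing on [0, ∞), so the HPD interval is anchored at 0: [0, q] with P(λ ≤ q) = 0.80.
q = −ln(1 − 0.80) / 2.855 = 1.6094 / 2.855 = 0.564.

[0.000, 0.564]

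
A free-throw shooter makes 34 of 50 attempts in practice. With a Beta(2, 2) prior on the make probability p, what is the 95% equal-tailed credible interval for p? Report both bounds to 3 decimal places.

[0.537, 0.785]

Posterior: Beta(2+34, 2+16) = Beta(36, 18).
Equal-tailed 95% interval: the 0.025 and 0.975 quantiles of Beta(36, 18).
Posterior mean ≈ 0.667, SD ≈ 0.064; a Normal approximation gives roughly [0.542, 0.791].
Exact: F⁻¹(0.025) = 0.537; F⁻¹(0.975) = 0.785.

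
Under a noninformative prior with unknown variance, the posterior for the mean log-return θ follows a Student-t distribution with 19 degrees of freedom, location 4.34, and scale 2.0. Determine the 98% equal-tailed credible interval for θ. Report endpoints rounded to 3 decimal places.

The t_19 distribution is symmetric; the 98% interval is 4.34 ± t·2.0 with t_{0.99,19} = 2.539.
Half-width: 2.539 × 2.0 = 5.079.
4.34 − 5.079 = -0.739; 4.34 + 5.079 = 9.419.

[-0.739, 9.419]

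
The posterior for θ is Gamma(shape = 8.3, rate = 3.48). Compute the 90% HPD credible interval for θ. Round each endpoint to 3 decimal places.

The posterior is unimodal and skewed, so the HPD interval has equal density at both endpoints and is the shortest 90% interval.
Solving f(1.056) = f(3.667) with F(3.667) − F(1.056) = 0.90 gives [1.056, 3.667].
For comparison, the equal-tailed interval is [1.205, 3.890]; the HPD is narrower and shifted toward the mode.

[1.056, 3.667]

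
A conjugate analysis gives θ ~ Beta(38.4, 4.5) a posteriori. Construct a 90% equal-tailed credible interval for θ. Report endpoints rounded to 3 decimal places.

[0.810, 0.959]

Posterior: Beta(38.4, 4.5).
Equal-tailed 90% interval: the 0.05 and 0.95 quantiles of Beta(38.4, 4.5).
Posterior mean ≈ 0.895, SD ≈ 0.046; a Normal approximation gives roughly [0.819, 0.971].
Exact: F⁻¹(0.05) = 0.810; F⁻¹(0.95) = 0.959.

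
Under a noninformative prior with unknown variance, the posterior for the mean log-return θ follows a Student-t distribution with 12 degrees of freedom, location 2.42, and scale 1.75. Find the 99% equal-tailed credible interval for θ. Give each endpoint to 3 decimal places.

[-2.925, 7.765]

The t_12 distribution is symmetric; the 99% interval is 2.42 ± t·1.75 with t_{0.995,12} = 3.055.
Half-width: 3.055 × 1.75 = 5.345.
2.42 − 5.345 = -2.925; 2.42 + 5.345 = 7.765.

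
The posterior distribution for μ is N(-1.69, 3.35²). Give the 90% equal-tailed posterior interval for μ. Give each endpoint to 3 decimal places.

[-7.200, 3.820]

The posterior is symmetric, so the 90% equal-tailed interval is μ = -1.69 ± z·3.35 with z = 1.645.
Half-width: 1.645 × 3.35 = 5.510.
-1.69 − 5.510 = -7.200; -1.69 + 5.510 = 3.820.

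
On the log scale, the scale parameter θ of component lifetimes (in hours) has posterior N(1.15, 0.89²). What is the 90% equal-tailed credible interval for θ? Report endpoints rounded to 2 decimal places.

[0.73, 13.65]

On the log scale the 90% interval is 1.15 ± 1.645 × 0.89 = [-0.3139, 2.6139].
Exponentiate: [e^-0.3139, e^2.6139] = [0.73, 13.65].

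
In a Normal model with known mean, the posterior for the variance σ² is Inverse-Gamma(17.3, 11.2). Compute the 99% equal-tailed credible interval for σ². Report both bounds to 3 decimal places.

Inverse-Gamma(17.3, 11.2) quantiles: F⁻¹(0.005) and F⁻¹(0.995).
Equivalently, 1/σ² ~ Gamma(17.3, rate = 11.2); invert its 0.995 and 0.005 quantiles.
Posterior mean ≈ 0.687, SD ≈ 0.176; a Normal approximation gives roughly [0.235, 1.140].
Exact: lower = 0.375; upper = 1.324.

[0.375, 1.324]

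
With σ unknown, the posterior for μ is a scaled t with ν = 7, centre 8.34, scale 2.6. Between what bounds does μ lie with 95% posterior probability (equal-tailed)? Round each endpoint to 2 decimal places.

The t_7 distribution is symmetric; the 95% interval is 8.34 ± t·2.6 with t_{0.975,7} = 2.365.
Half-width: 2.365 × 2.6 = 6.15.
8.34 − 6.15 = 2.19; 8.34 + 6.15 = 14.49.

[2.19, 14.49]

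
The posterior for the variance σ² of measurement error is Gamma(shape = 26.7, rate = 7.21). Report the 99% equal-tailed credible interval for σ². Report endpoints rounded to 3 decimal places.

[2.117, 5.808]

Posterior: Gamma(shape 26.7, rate 7.21).
Equal-tailed 99% interval: Gamma(26.7, 7.21) quantiles at 0.005 and 0.995.
Posterior mean ≈ 3.703, SD ≈ 0.717; a Normal approximation gives roughly [1.857, 5.549].
Exact: lower = 2.117; upper = 5.808.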